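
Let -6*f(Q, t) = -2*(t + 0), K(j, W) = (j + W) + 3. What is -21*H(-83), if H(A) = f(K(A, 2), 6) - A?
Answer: -1785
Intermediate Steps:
K(j, W) = 3 + W + j (K(j, W) = (W + j) + 3 = 3 + W + j)
f(Q, t) = t/3 (f(Q, t) = -(-1)*(t + 0)/3 = -(-1)*t/3 = t/3)
H(A) = 2 - A (H(A) = (1/3)*6 - A = 2 - A)
-21*H(-83) = -21*(2 - 1*(-83)) = -21*(2 + 83) = -21*85 = -1785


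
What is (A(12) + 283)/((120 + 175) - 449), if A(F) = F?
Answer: -295/154 ≈ -1.9156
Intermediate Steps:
(A(12) + 283)/((120 + 175) - 449) = (12 + 283)/((120 + 175) - 449) = 295/(295 - 449) = 295/(-154) = 295*(-1/154) = -295/154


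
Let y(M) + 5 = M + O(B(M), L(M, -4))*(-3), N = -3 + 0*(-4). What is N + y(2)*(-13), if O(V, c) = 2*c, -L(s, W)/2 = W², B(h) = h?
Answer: -2460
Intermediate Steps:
L(s, W) = -2*W²
N = -3 (N = -3 + 0 = -3)
y(M) = 187 + M (y(M) = -5 + (M + (2*(-2*(-4)²))*(-3)) = -5 + (M + (2*(-2*16))*(-3)) = -5 + (M + (2*(-32))*(-3)) = -5 + (M - 64*(-3)) = -5 + (M + 192) = -5 + (192 + M) = 187 + M)
N + y(2)*(-13) = -3 + (187 + 2)*(-13) = -3 + 189*(-13) = -3 - 2457 = -2460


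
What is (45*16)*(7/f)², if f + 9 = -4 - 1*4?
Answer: 35280/289 ≈ 122.08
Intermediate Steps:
f = -17 (f = -9 + (-4 - 1*4) = -9 + (-4 - 4) = -9 - 8 = -17)
(45*16)*(7/f)² = (45*16)*(7/(-17))² = 720*(7*(-1/17))² = 720*(-7/17)² = 720*(49/289) = 35280/289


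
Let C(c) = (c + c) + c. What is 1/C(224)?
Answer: 1/672 ≈ 0.0014881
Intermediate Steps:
C(c) = 3*c (C(c) = 2*c + c = 3*c)
1/C(224) = 1/(3*224) = 1/672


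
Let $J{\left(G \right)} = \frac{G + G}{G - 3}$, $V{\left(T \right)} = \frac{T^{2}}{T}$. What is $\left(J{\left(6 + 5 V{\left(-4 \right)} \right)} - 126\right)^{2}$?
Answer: $\frac{4468996}{289} \approx 15464.0$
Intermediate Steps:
$V{\left(T \right)} = T$
$J{\left(G \right)} = \frac{2 G}{-3 + G}$
$\left(J{\left(6 + 5 V{\left(-4 \right)} \right)} - 126\right)^{2} = \left(\frac{2 \left(6 + 5 \left(-4\right)\right)}{-3 + \left(6 + 5 \left(-4\right)\right)} - 126\right)^{2} = \left(\frac{2 \left(6 - 20\right)}{-3 + \left(6 - 20\right)} - 126\right)^{2} = \left(2 \left(-14\right) \frac{1}{-3 - 14} - 126\right)^{2} = \left(2 \left(-14\right) \frac{1}{-17} - 126\right)^{2} = \left(2 \left(-14\right) \left(- \frac{1}{17}\right) - 126\right)^{2} = \left(\frac{28}{17} - 126\right)^{2} = \left(- \frac{2114}{17}\right)^{2} = \frac{4468996}{289}$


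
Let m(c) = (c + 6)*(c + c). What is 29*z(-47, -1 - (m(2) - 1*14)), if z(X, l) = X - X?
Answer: 0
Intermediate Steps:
m(c) = 2*c*(6 + c) (m(c) = (6 + c)*(2*c) = 2*c*(6 + c))
z(X, l) = 0
29*z(-47, -1 - (m(2) - 1*14)) = 29*0 = 0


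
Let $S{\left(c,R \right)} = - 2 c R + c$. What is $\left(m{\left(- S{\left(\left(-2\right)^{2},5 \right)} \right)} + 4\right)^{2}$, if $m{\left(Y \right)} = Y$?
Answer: $1600$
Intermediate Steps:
$S{\left(c,R \right)} = c - 2 R c$ ($S{\left(c,R \right)} = - 2 R c + c = c - 2 R c$)
$\left(m{\left(- S{\left(\left(-2\right)^{2},5 \right)} \right)} + 4\right)^{2} = \left(- \left(-2\right)^{2} \left(1 - 10\right) + 4\right)^{2} = \left(- 4 \left(1 - 10\right) + 4\right)^{2} = \left(- 4 \left(-9\right) + 4\right)^{2} = \left(\left(-1\right) \left(-36\right) + 4\right)^{2} = \left(36 + 4\right)^{2} = 40^{2} = 1600$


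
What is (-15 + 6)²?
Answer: 81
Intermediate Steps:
(-15 + 6)² = (-9)² = 81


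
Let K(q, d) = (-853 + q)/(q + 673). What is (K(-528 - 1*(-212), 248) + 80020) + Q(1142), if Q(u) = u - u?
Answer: 4080853/51 ≈ 80017.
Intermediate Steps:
Q(u) = 0
K(q, d) = (-853 + q)/(673 + q)
(K(-528 - 1*(-212), 248) + 80020) + Q(1142) = ((-853 + (-528 - 1*(-212)))/(673 + (-528 - 1*(-212))) + 80020) + 0 = ((-853 + (-528 + 212))/(673 + (-528 + 212)) + 80020) + 0 = ((-853 - 316)/(673 - 316) + 80020) + 0 = (-1169/357 + 80020) + 0 = ((1/357)*(-1169) + 80020) + 0 = (-167/51 + 80020) + 0 = 4080853/51 + 0 = 4080853/51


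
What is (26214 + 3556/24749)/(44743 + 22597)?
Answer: 324386921/833298830 ≈ 0.38928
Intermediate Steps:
(26214 + 3556/24749)/(44743 + 22597) = (26214 + 3556*(1/24749))/67340 = (26214 + 3556/24749)*(1/67340) = (648773842/24749)*(1/67340) = 324386921/833298830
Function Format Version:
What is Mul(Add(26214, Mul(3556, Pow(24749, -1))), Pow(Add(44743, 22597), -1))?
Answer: Rational(324386921, 833298830) ≈ 0.38928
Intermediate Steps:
Mul(Add(26214, Mul(3556, Pow(24749, -1))), Pow(Add(44743, 22597), -1)) = Mul(Add(26214, Mul(3556, Rational(1, 24749))), Pow(67340, -1)) = Mul(Add(26214, Rational(3556, 24749)), Rational(1, 67340)) = Mul(Rational(648773842, 24749), Rational(1, 67340)) = Rational(324386921, 833298830)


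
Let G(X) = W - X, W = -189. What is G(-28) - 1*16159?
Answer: -16320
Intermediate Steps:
G(X) = -189 - X
G(-28) - 1*16159 = (-189 - 1*(-28)) - 1*16159 = (-189 + 28) - 16159 = -161 - 16159 = -16320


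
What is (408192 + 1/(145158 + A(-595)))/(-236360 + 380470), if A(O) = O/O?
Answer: 59252742529/20918863490 ≈ 2.8325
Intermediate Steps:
A(O) = 1
(408192 + 1/(145158 + A(-595)))/(-236360 + 380470) = (408192 + 1/(145158 + 1))/(-236360 + 380470) = (408192 + 1/145159)/144110 = (408192 + 1/145159)*(1/144110) = (59252742529/145159)*(1/144110) = 59252742529/20918863490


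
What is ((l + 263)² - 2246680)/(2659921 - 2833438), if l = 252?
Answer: 660485/57839 ≈ 11.419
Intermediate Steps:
((l + 263)² - 2246680)/(2659921 - 2833438) = ((252 + 263)² - 2246680)/(2659921 - 2833438) = (515² - 2246680)/(-173517) = (265225 - 2246680)*(-1/173517) = -1981455*(-1/173517) = 660485/57839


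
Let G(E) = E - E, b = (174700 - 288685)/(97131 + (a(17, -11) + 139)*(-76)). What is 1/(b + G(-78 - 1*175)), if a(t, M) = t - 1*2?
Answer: -85427/113985 ≈ -0.74946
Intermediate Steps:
a(t, M) = -2 + t (a(t, M) = t - 2 = -2 + t)
b = -113985/85427 (b = (174700 - 288685)/(97131 + ((-2 + 17) + 139)*(-76)) = -113985/(97131 + (15 + 139)*(-76)) = -113985/(97131 + 154*(-76)) = -113985/(97131 - 11704) = -113985/85427 ≈ -1.3343)
G(E) = 0
1/(b + G(-78 - 1*175)) = 1/(-113985/85427 + 0) = 1/(-113985/85427) = -85427/113985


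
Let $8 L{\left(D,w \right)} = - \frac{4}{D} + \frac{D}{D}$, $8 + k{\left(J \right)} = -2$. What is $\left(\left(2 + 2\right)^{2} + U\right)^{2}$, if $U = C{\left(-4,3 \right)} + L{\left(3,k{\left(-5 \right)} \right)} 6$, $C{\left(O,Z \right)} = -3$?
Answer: $\frac{2601}{16} \approx 162.56$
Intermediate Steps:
$k{\left(J \right)} = -10$ ($k{\left(J \right)} = -8 - 2 = -10$)
$L{\left(D,w \right)} = \frac{1}{8} - \frac{1}{2 D}$ ($L{\left(D,w \right)} = \frac{- \frac{4}{D} + \frac{D}{D}}{8} = \frac{- \frac{4}{D} + 1}{8} = \frac{1 - \frac{4}{D}}{8} = \frac{1}{8} - \frac{1}{2 D}$)
$U = - \frac{13}{4}$ ($U = -3 + \frac{-4 + 3}{8 \cdot 3} \cdot 6 = -3 + \frac{1}{8} \cdot \frac{1}{3} \left(-1\right) 6 = -3 - \frac{1}{4} = - \frac{13}{4} \approx -3.25$)
$\left(\left(2 + 2\right)^{2} + U\right)^{2} = \left(\left(2 + 2\right)^{2} - \frac{13}{4}\right)^{2} = \left(4^{2} - \frac{13}{4}\right)^{2} = \left(16 - \frac{13}{4}\right)^{2} = \left(\frac{51}{4}\right)^{2} = \frac{2601}{16}$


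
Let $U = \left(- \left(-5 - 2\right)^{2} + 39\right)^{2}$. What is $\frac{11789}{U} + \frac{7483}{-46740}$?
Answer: $\frac{13756739}{116850} \approx 117.73$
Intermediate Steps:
$U = 100$ ($U = \left(- \left(-7\right)^{2} + 39\right)^{2} = \left(\left(-1\right) 49 + 39\right)^{2} = \left(-49 + 39\right)^{2} = \left(-10\right)^{2} = 100$)
$\frac{11789}{U} + \frac{7483}{-46740} = \frac{11789}{100} + \frac{7483}{-46740} = 11789 \cdot \frac{1}{100} + 7483 \left(- \frac{1}{46740}\right) = \frac{11789}{100} - \frac{7483}{46740} = \frac{13756739}{116850}$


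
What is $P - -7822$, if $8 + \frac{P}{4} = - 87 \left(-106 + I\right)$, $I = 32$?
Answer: $33542$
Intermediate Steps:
$P = 25720$ ($P = -32 + 4 \left(- 87 \left(-106 + 32\right)\right) = -32 + 4 \left(\left(-87\right) \left(-74\right)\right) = -32 + 4 \cdot 6438 = -32 + 25752 = 25720$)
$P - -7822 = 25720 - -7822 = 25720 + 7822 = 33542$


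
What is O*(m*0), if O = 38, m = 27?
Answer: 0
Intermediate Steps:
O*(m*0) = 38*(27*0) = 38*0 = 0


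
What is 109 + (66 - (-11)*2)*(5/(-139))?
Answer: 14711/139 ≈ 105.83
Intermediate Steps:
109 + (66 - (-11)*2)*(5/(-139)) = 109 + (66 - 1*(-22))*(5*(-1/139)) = 109 + (66 + 22)*(-5/139) = 109 + 88*(-5/139) = 109 - 440/139 = 14711/139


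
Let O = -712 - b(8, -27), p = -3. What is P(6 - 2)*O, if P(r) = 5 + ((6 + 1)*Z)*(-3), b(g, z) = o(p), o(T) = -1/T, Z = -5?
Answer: -235070/3 ≈ -78357.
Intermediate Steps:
b(g, z) = 1/3 (b(g, z) = -1/(-3) = -1*(-1/3) = 1/3)
P(r) = 110 (P(r) = 5 + ((6 + 1)*(-5))*(-3) = 5 + (7*(-5))*(-3) = 5 - 35*(-3) = 5 + 105 = 110)
O = -2137/3 (O = -712 - 1*1/3 = -712 - 1/3 = -2137/3 ≈ -712.33)
P(6 - 2)*O = 110*(-2137/3) = -235070/3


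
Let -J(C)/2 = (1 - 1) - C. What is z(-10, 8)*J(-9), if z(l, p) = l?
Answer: 180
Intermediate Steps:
J(C) = 2*C (J(C) = -2*((1 - 1) - C) = -2*(0 - C) = -(-2)*C = 2*C)
z(-10, 8)*J(-9) = -20*(-9) = -10*(-18) = 180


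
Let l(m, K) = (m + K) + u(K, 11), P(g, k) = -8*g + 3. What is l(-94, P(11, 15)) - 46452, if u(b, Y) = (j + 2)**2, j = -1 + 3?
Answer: -46615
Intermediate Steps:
j = 2
P(g, k) = 3 - 8*g
u(b, Y) = 16 (u(b, Y) = (2 + 2)**2 = 4**2 = 16)
l(m, K) = 16 + K + m (l(m, K) = (m + K) + 16 = (K + m) + 16 = 16 + K + m)
l(-94, P(11, 15)) - 46452 = (16 + (3 - 8*11) - 94) - 46452 = (16 + (3 - 88) - 94) - 46452 = (16 - 85 - 94) - 46452 = -163 - 46452 = -46615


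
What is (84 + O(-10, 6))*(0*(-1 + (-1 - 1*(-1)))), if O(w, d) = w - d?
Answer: 0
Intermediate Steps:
(84 + O(-10, 6))*(0*(-1 + (-1 - 1*(-1)))) = (84 + (-10 - 1*6))*(0*(-1 + (-1 - 1*(-1)))) = (84 + (-10 - 6))*(0*(-1 + (-1 + 1))) = (84 - 16)*(0*(-1 + 0)) = 68*(0*(-1)) = 68*0 = 0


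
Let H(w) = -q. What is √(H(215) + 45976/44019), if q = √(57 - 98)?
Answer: √(224868616 - 215296929*I*√41)/14673 ≈ 1.9406 - 1.6497*I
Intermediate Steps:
q = I*√41 (q = √(-41) = I*√41 ≈ 6.4031*I)
H(w) = -I*√41
√(H(215) + 45976/44019) = √(-I*√41 + 45976/44019) = √(45976/44019 - I*√41)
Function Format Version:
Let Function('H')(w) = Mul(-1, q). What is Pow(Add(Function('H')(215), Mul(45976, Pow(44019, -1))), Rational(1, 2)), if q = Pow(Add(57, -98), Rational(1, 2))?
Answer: Mul(Rational(1, 14673), Pow(Add(224868616, Mul(-215296929, I, Pow(41, Rational(1, 2)))), Rational(1, 2))) ≈ Add(1.9406, Mul(-1.6497, I))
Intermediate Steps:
q = Mul(I, Pow(41, Rational(1, 2))) (q = Pow(-41, Rational(1, 2)) = Mul(I, Pow(41, Rational(1, 2))) ≈ Mul(6.4031, I))
Function('H')(w) = Mul(-1, I, Pow(41, Rational(1, 2))) (Function('H')(w) = Mul(-1, Mul(I, Pow(41, Rational(1, 2)))) = Mul(-1, I, Pow(41, Rational(1, 2))))
Pow(Add(Function('H')(215), Mul(45976, Pow(44019, -1))), Rational(1, 2)) = Pow(Add(Mul(-1, I, Pow(41, Rational(1, 2))), Mul(45976, Pow(44019, -1))), Rational(1, 2)) = Pow(Add(Mul(-1, I, Pow(41, Rational(1, 2))), Mul(45976, Rational(1, 44019))), Rational(1, 2)) = Pow(Add(Mul(-1, I, Pow(41, Rational(1, 2))), Rational(45976, 44019)), Rational(1, 2)) = Pow(Add(Rational(45976, 44019), Mul(-1, I, Pow(41, Rational(1, 2)))), Rational(1, 2))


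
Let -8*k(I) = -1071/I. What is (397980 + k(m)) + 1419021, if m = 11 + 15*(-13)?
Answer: 2674624401/1472 ≈ 1.8170e+6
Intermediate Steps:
m = -184 (m = 11 - 195 = -184)
k(I) = 1071/(8*I) (k(I) = -(-1071)/(8*I) = 1071/(8*I))
(397980 + k(m)) + 1419021 = (397980 + (1071/8)/(-184)) + 1419021 = (397980 + (1071/8)*(-1/184)) + 1419021 = (397980 - 1071/1472) + 1419021 = 585825489/1472 + 1419021 = 2674624401/1472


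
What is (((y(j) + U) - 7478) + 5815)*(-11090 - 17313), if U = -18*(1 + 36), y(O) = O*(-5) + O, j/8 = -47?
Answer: 23432475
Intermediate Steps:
j = -376 (j = 8*(-47) = -376)
y(O) = -4*O (y(O) = -5*O + O = -4*O)
U = -666 (U = -18*37 = -666)
(((y(j) + U) - 7478) + 5815)*(-11090 - 17313) = (((-4*(-376) - 666) - 7478) + 5815)*(-11090 - 17313) = (((1504 - 666) - 7478) + 5815)*(-28403) = ((838 - 7478) + 5815)*(-28403) = (-6640 + 5815)*(-28403) = -825*(-28403) = 23432475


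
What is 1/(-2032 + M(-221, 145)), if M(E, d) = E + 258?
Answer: -1/1995 ≈ -0.00050125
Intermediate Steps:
M(E, d) = 258 + E
1/(-2032 + M(-221, 145)) = 1/(-2032 + (258 - 221)) = 1/(-2032 + 37) = 1/(-1995) = -1/1995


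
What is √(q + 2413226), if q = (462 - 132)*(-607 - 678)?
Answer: 2*√497294 ≈ 1410.4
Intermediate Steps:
q = -424050 (q = 330*(-1285) = -424050)
√(q + 2413226) = √(-424050 + 2413226) = √1989176 = 2*√497294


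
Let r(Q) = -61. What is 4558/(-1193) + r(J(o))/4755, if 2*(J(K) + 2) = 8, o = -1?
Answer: -21746063/5672715 ≈ -3.8335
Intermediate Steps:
J(K) = 2 (J(K) = -2 + (1/2)*8 = -2 + 4 = 2)
4558/(-1193) + r(J(o))/4755 = 4558/(-1193) - 61/4755 = 4558*(-1/1193) - 61*1/4755 = -4558/1193 - 61/4755 = -21746063/5672715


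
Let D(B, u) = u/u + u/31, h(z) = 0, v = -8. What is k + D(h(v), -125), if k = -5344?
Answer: -165758/31 ≈ -5347.0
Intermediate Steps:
D(B, u) = 1 + u/31 (D(B, u) = 1 + u*(1/31) = 1 + u/31)
k + D(h(v), -125) = -5344 + (1 + (1/31)*(-125)) = -5344 + (1 - 125/31) = -5344 - 94/31 = -165758/31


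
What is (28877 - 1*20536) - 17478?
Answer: -9137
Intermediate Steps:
(28877 - 1*20536) - 17478 = (28877 - 20536) - 17478 = 8341 - 17478 = -9137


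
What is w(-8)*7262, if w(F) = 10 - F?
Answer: 130716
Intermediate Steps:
w(-8)*7262 = (10 - 1*(-8))*7262 = (10 + 8)*7262 = 18*7262 = 130716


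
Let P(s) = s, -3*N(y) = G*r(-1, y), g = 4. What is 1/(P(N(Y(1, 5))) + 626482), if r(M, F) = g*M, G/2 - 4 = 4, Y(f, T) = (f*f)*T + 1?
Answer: 3/1879510 ≈ 1.5962e-6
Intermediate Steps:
Y(f, T) = 1 + T*f² (Y(f, T) = f²*T + 1 = T*f² + 1 = 1 + T*f²)
G = 16 (G = 8 + 2*4 = 8 + 8 = 16)
r(M, F) = 4*M
N(y) = 64/3 (N(y) = -16*4*(-1)/3 = -16*(-4)/3 = -⅓*(-64) = 64/3)
1/(P(N(Y(1, 5))) + 626482) = 1/(64/3 + 626482) = 1/(1879510/3) = 3/1879510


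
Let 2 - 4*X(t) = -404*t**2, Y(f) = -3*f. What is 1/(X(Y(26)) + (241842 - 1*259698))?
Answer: 2/1193257 ≈ 1.6761e-6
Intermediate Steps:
X(t) = 1/2 + 101*t**2 (X(t) = 1/2 - (-101)*t**2 = 1/2 + 101*t**2)
1/(X(Y(26)) + (241842 - 1*259698)) = 1/((1/2 + 101*(-3*26)**2) + (241842 - 1*259698)) = 1/((1/2 + 101*(-78)**2) + (241842 - 259698)) = 1/((1/2 + 101*6084) - 17856) = 1/((1/2 + 614484) - 17856) = 1/(1228969/2 - 17856) = 1/(1193257/2) = 2/1193257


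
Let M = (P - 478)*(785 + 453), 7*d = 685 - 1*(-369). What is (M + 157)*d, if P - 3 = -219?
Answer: -905401810/7 ≈ -1.2934e+8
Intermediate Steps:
P = -216 (P = 3 - 219 = -216)
d = 1054/7 (d = (685 - 1*(-369))/7 = (685 + 369)/7 = (⅐)*1054 = 1054/7 ≈ 150.57)
M = -859172 (M = (-216 - 478)*(785 + 453) = -694*1238 = -859172)
(M + 157)*d = (-859172 + 157)*(1054/7) = -859015*1054/7 = -905401810/7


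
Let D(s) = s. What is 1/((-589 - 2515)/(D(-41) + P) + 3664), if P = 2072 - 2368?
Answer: 337/1237872 ≈ 0.00027224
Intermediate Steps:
P = -296
1/((-589 - 2515)/(D(-41) + P) + 3664) = 1/((-589 - 2515)/(-41 - 296) + 3664) = 1/(-3104/(-337) + 3664) = 1/(-3104*(-1/337) + 3664) = 1/(3104/337 + 3664) = 1/(1237872/337) = 337/1237872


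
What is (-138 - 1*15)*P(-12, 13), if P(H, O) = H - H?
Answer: 0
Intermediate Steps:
P(H, O) = 0
(-138 - 1*15)*P(-12, 13) = (-138 - 1*15)*0 = (-138 - 15)*0 = -153*0 = 0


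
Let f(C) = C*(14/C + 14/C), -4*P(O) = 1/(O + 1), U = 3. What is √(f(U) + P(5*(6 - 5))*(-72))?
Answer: √31 ≈ 5.5678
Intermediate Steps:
P(O) = -1/(4*(1 + O)) (P(O) = -1/(4*(O + 1)) = -1/(4*(1 + O)))
f(C) = 28 (f(C) = C*(28/C) = 28)
√(f(U) + P(5*(6 - 5))*(-72)) = √(28 - 1/(4 + 4*(5*(6 - 5)))*(-72)) = √(28 - 1/(4 + 4*(5*1))*(-72)) = √(28 - 1/(4 + 4*5)*(-72)) = √(28 - 1/(4 + 20)*(-72)) = √(28 - 1/24*(-72)) = √(28 + 3) = √31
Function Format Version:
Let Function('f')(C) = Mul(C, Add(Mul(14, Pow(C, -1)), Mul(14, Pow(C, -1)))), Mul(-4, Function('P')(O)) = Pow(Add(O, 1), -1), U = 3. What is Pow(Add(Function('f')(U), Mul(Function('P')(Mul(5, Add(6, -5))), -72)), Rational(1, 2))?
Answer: Pow(31, Rational(1, 2)) ≈ 5.5678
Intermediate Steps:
Function('P')(O) = Mul(Rational(-1, 4), Pow(Add(1, O), -1)) (Function('P')(O) = Mul(Rational(-1, 4), Pow(Add(O, 1), -1)) = Mul(Rational(-1, 4), Pow(Add(1, O), -1)))
Function('f')(C) = 28 (Function('f')(C) = Mul(C, Mul(28, Pow(C, -1))) = 28)
Pow(Add(Function('f')(U), Mul(Function('P')(Mul(5, Add(6, -5))), -72)), Rational(1, 2)) = Pow(Add(28, Mul(Mul(-1, Pow(Add(4, Mul(4, Mul(5, Add(6, -5)))), -1)), -72)), Rational(1, 2)) = Pow(Add(28, Mul(Mul(-1, Pow(Add(4, Mul(4, Mul(5, 1))), -1)), -72)), Rational(1, 2)) = Pow(Add(28, Mul(Mul(-1, Pow(Add(4, Mul(4, 5)), -1)), -72)), Rational(1, 2)) = Pow(Add(28, Mul(Mul(-1, Pow(Add(4, 20), -1)), -72)), Rational(1, 2)) = Pow(Add(28, Mul(Mul(-1, Pow(24, -1)), -72)), Rational(1, 2)) = Pow(Add(28, Mul(Mul(-1, Rational(1, 24)), -72)), Rational(1, 2)) = Pow(Add(28, Mul(Rational(-1, 24), -72)), Rational(1, 2)) = Pow(Add(28, 3), Rational(1, 2)) = Pow(31, Rational(1, 2))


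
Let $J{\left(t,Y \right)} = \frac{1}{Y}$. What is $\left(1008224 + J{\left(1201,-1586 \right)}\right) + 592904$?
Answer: $\frac{2539389007}{1586} \approx 1.6011 \cdot 10^{6}$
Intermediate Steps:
$\left(1008224 + J{\left(1201,-1586 \right)}\right) + 592904 = \left(1008224 + \frac{1}{-1586}\right) + 592904 = \left(1008224 - \frac{1}{1586}\right) + 592904 = \frac{1599043263}{1586} + 592904 = \frac{2539389007}{1586}$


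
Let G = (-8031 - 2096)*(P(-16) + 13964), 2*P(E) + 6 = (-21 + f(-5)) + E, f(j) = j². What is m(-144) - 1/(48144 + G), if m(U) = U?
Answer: -20343476303/141274141 ≈ -144.00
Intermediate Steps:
P(E) = -1 + E/2 (P(E) = -3 + ((-21 + (-5)²) + E)/2 = -3 + ((-21 + 25) + E)/2 = -3 + (4 + E)/2 = -3 + (2 + E/2) = -1 + E/2)
G = -141322285 (G = (-8031 - 2096)*((-1 + (½)*(-16)) + 13964) = -10127*((-1 - 8) + 13964) = -10127*(-9 + 13964) = -10127*13955 = -141322285)
m(-144) - 1/(48144 + G) = -144 - 1/(48144 - 141322285) = -144 - 1/(-141274141) = -144 - 1*(-1/141274141) = -144 + 1/141274141 = -20343476303/141274141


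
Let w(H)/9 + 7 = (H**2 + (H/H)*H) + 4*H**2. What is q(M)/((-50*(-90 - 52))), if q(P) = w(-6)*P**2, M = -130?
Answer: 254007/71 ≈ 3577.6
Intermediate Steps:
w(H) = -63 + 9*H + 45*H**2 (w(H) = -63 + 9*((H**2 + (H/H)*H) + 4*H**2) = -63 + 9*((H**2 + 1*H) + 4*H**2) = -63 + 9*((H**2 + H) + 4*H**2) = -63 + 9*((H + H**2) + 4*H**2) = -63 + 9*(H + 5*H**2) = -63 + (9*H + 45*H**2) = -63 + 9*H + 45*H**2)
q(P) = 1503*P**2 (q(P) = (-63 + 9*(-6) + 45*(-6)**2)*P**2 = (-63 - 54 + 45*36)*P**2 = (-63 - 54 + 1620)*P**2 = 1503*P**2)
q(M)/((-50*(-90 - 52))) = (1503*(-130)**2)/((-50*(-90 - 52))) = (1503*16900)/((-50*(-142))) = 25400700/7100 = 25400700*(1/7100) = 254007/71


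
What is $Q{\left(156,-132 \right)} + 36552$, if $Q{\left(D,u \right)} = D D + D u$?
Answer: $40296$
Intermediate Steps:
$Q{\left(D,u \right)} = D^{2} + D u$
$Q{\left(156,-132 \right)} + 36552 = 156 \left(156 - 132\right) + 36552 = 156 \cdot 24 + 36552 = 3744 + 36552 = 40296$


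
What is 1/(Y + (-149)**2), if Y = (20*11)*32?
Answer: 1/29241 ≈ 3.4199e-5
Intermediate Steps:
Y = 7040 (Y = 220*32 = 7040)
1/(Y + (-149)**2) = 1/(7040 + (-149)**2) = 1/(7040 + 22201) = 1/29241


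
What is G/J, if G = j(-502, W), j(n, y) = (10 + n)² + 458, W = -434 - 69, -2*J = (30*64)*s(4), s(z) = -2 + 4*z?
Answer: -17323/960 ≈ -18.045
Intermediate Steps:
J = -13440 (J = -30*64*(-2 + 4*4)/2 = -960*(-2 + 16) = -960*14 = -½*26880 = -13440)
W = -503
j(n, y) = 458 + (10 + n)²
G = 242522 (G = 458 + (10 - 502)² = 458 + (-492)² = 458 + 242064 = 242522)
G/J = 242522/(-13440) = 242522*(-1/13440) = -17323/960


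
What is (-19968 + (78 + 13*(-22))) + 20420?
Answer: 244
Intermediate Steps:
(-19968 + (78 + 13*(-22))) + 20420 = (-19968 + (78 - 286)) + 20420 = (-19968 - 208) + 20420 = -20176 + 20420 = 244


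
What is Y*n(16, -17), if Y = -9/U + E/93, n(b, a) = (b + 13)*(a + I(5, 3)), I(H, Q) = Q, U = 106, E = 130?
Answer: -2627429/4929 ≈ -533.05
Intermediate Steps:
n(b, a) = (3 + a)*(13 + b) (n(b, a) = (b + 13)*(a + 3) = (13 + b)*(3 + a) = (3 + a)*(13 + b))
Y = 12943/9858 (Y = -9/106 + 130/93 = 12943/9858 ≈ 1.3129)
Y*n(16, -17) = 12943*(39 + 3*16 + 13*(-17) - 17*16)/9858 = 12943*(39 + 48 - 221 - 272)/9858 = (12943/9858)*(-406) = -2627429/4929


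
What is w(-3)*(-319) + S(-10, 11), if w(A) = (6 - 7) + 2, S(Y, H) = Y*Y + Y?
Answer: -229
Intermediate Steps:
S(Y, H) = Y + Y² (S(Y, H) = Y² + Y = Y + Y²)
w(A) = 1 (w(A) = -1 + 2 = 1)
w(-3)*(-319) + S(-10, 11) = 1*(-319) - 10*(1 - 10) = -319 - 10*(-9) = -319 + 90 = -229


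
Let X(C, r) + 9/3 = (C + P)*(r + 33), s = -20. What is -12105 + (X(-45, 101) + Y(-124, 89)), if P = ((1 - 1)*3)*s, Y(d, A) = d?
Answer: -18262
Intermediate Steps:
P = 0 (P = ((1 - 1)*3)*(-20) = (0*3)*(-20) = 0*(-20) = 0)
X(C, r) = -3 + C*(33 + r) (X(C, r) = -3 + (C + 0)*(r + 33) = -3 + C*(33 + r))
-12105 + (X(-45, 101) + Y(-124, 89)) = -12105 + ((-3 + 33*(-45) - 45*101) - 124) = -12105 + ((-3 - 1485 - 4545) - 124) = -12105 + (-6033 - 124) = -12105 - 6157 = -18262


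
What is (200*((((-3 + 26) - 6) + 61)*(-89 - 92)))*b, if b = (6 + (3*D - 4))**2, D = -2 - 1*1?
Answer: -138356400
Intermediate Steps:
D = -3 (D = -2 - 1 = -3)
b = 49 (b = (6 + (3*(-3) - 4))**2 = (6 + (-9 - 4))**2 = (6 - 13)**2 = (-7)**2 = 49)
(200*((((-3 + 26) - 6) + 61)*(-89 - 92)))*b = (200*((((-3 + 26) - 6) + 61)*(-89 - 92)))*49 = (200*(((23 - 6) + 61)*(-181)))*49 = (200*((17 + 61)*(-181)))*49 = (200*(78*(-181)))*49 = (200*(-14118))*49 = -2823600*49 = -138356400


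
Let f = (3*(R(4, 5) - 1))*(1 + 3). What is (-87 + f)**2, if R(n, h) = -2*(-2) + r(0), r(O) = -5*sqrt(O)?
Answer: 2601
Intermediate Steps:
R(n, h) = 4 (R(n, h) = -2*(-2) - 5*sqrt(0) = 4 - 5*0 = 4 + 0 = 4)
f = 36 (f = (3*(4 - 1))*(1 + 3) = (3*3)*4 = 9*4 = 36)
(-87 + f)**2 = (-87 + 36)**2 = (-51)**2 = 2601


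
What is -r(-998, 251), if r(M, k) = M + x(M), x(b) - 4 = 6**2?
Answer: 958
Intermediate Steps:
x(b) = 40 (x(b) = 4 + 6**2 = 4 + 36 = 40)
r(M, k) = 40 + M (r(M, k) = M + 40 = 40 + M)
-r(-998, 251) = -(40 - 998) = -1*(-958) = 958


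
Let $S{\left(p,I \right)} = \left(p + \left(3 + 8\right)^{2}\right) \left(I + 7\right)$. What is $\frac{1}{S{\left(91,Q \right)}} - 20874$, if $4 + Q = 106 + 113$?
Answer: $- \frac{982413935}{47064} \approx -20874.0$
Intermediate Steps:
$Q = 215$ ($Q = -4 + \left(106 + 113\right) = -4 + 219 = 215$)
$S{\left(p,I \right)} = \left(7 + I\right) \left(121 + p\right)$ ($S{\left(p,I \right)} = \left(p + 11^{2}\right) \left(7 + I\right) = \left(p + 121\right) \left(7 + I\right) = \left(121 + p\right) \left(7 + I\right) = \left(7 + I\right) \left(121 + p\right)$)
$\frac{1}{S{\left(91,Q \right)}} - 20874 = \frac{1}{847 + 7 \cdot 91 + 121 \cdot 215 + 215 \cdot 91} - 20874 = \frac{1}{847 + 637 + 26015 + 19565} - 20874 = \frac{1}{47064} - 20874 = - \frac{982413935}{47064}$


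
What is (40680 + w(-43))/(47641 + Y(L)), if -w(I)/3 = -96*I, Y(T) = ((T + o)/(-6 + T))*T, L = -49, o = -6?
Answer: 393/661 ≈ 0.59455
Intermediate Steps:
Y(T) = T (Y(T) = ((T - 6)/(-6 + T))*T = ((-6 + T)/(-6 + T))*T = 1*T = T)
w(I) = 288*I (w(I) = -(-288)*I = 288*I)
(40680 + w(-43))/(47641 + Y(L)) = (40680 + 288*(-43))/(47641 - 49) = (40680 - 12384)/47592 = 28296*(1/47592) = 393/661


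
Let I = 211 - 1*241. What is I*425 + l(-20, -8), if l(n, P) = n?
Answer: -12770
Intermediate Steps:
I = -30 (I = 211 - 241 = -30)
I*425 + l(-20, -8) = -30*425 - 20 = -12750 - 20 = -12770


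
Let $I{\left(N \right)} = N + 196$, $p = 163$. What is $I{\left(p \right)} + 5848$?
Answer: $6207$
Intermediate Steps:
$I{\left(N \right)} = 196 + N$
$I{\left(p \right)} + 5848 = \left(196 + 163\right) + 5848 = 359 + 5848 = 6207$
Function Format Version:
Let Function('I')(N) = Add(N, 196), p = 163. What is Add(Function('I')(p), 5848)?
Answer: 6207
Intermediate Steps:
Function('I')(N) = Add(196, N)
Add(Function('I')(p), 5848) = Add(Add(196, 163), 5848) = Add(359, 5848) = 6207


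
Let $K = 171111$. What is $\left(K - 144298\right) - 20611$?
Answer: $6202$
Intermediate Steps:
$\left(K - 144298\right) - 20611 = \left(171111 - 144298\right) - 20611 = 26813 - 20611 = 6202$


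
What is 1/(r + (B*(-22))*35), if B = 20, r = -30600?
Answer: -1/46000 ≈ -2.1739e-5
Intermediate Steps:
1/(r + (B*(-22))*35) = 1/(-30600 + (20*(-22))*35) = 1/(-30600 - 440*35) = 1/(-30600 - 15400) = 1/(-46000) = -1/46000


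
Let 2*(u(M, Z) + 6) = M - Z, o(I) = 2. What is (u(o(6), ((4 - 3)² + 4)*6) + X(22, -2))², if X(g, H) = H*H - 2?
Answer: 324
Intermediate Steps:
X(g, H) = -2 + H² (X(g, H) = H² - 2 = -2 + H²)
u(M, Z) = -6 + M/2 - Z/2 (u(M, Z) = -6 + (M - Z)/2 = -6 + (M/2 - Z/2) = -6 + M/2 - Z/2)
(u(o(6), ((4 - 3)² + 4)*6) + X(22, -2))² = ((-6 + (½)*2 - ((4 - 3)² + 4)*6/2) + (-2 + (-2)²))² = ((-6 + 1 - (1² + 4)*6/2) + (-2 + 4))² = ((-6 + 1 - (1 + 4)*6/2) + 2)² = ((-6 + 1 - 5*6/2) + 2)² = ((-6 + 1 - ½*30) + 2)² = ((-6 + 1 - 15) + 2)² = (-20 + 2)² = (-18)² = 324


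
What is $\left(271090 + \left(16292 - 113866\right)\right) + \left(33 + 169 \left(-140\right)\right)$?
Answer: $149889$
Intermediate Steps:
$\left(271090 + \left(16292 - 113866\right)\right) + \left(33 + 169 \left(-140\right)\right) = \left(271090 - 97574\right) + \left(33 - 23660\right) = 173516 - 23627 = 149889$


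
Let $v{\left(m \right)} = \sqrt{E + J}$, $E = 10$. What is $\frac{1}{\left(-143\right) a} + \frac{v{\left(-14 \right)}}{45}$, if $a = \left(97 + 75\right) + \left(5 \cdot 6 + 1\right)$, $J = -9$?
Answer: $\frac{28984}{1306305} \approx 0.022188$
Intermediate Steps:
$v{\left(m \right)} = 1$ ($v{\left(m \right)} = \sqrt{10 - 9} = \sqrt{1} = 1$)
$a = 203$ ($a = 172 + \left(30 + 1\right) = 172 + 31 = 203$)
$\frac{1}{\left(-143\right) a} + \frac{v{\left(-14 \right)}}{45} = \frac{1}{\left(-143\right) 203} + 1 \cdot \frac{1}{45} = \left(- \frac{1}{143}\right) \frac{1}{203} + 1 \cdot \frac{1}{45} = - \frac{1}{29029} + \frac{1}{45} = \frac{28984}{1306305}$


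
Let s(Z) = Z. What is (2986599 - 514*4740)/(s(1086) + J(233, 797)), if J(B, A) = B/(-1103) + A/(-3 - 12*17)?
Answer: 125631118719/247029284 ≈ 508.57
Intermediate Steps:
J(B, A) = -A/207 - B/1103 (J(B, A) = B*(-1/1103) + A/(-3 - 204) = -B/1103 + A/(-207) = -B/1103 + A*(-1/207) = -B/1103 - A/207 = -A/207 - B/1103)
(2986599 - 514*4740)/(s(1086) + J(233, 797)) = (2986599 - 514*4740)/(1086 + (-1/207*797 - 1/1103*233)) = (2986599 - 2436360)/(1086 + (-797/207 - 233/1103)) = 550239/(1086 - 927322/228321) = 550239/(247029284/228321) = 550239*(228321/247029284) = 125631118719/247029284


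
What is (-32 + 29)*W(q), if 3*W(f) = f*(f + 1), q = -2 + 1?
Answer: 0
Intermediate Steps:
q = -1
W(f) = f*(1 + f)/3 (W(f) = (f*(f + 1))/3 = (f*(1 + f))/3 = f*(1 + f)/3)
(-32 + 29)*W(q) = (-32 + 29)*((⅓)*(-1)*(1 - 1)) = -(-1)*0 = -3*0 = 0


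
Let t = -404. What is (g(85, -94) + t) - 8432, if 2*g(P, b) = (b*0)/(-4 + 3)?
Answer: -8836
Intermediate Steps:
g(P, b) = 0 (g(P, b) = ((b*0)/(-4 + 3))/2 = (0/(-1))/2 = (0*(-1))/2 = (½)*0 = 0)
(g(85, -94) + t) - 8432 = (0 - 404) - 8432 = -404 - 8432 = -8836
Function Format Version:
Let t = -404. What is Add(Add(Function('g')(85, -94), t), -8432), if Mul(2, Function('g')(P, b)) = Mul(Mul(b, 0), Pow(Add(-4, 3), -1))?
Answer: -8836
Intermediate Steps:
Function('g')(P, b) = 0 (Function('g')(P, b) = Mul(Rational(1, 2), Mul(Mul(b, 0), Pow(Add(-4, 3), -1))) = Mul(Rational(1, 2), Mul(0, Pow(-1, -1))) = Mul(Rational(1, 2), Mul(0, -1)) = Mul(Rational(1, 2), 0) = 0)
Add(Add(Function('g')(85, -94), t), -8432) = Add(Add(0, -404), -8432) = Add(-404, -8432) = -8836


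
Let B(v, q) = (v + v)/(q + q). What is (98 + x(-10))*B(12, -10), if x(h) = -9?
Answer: -534/5 ≈ -106.80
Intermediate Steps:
B(v, q) = v/q (B(v, q) = (2*v)/((2*q)) = (2*v)*(1/(2*q)) = v/q)
(98 + x(-10))*B(12, -10) = (98 - 9)*(12/(-10)) = 89*(12*(-1/10)) = 89*(-6/5) = -534/5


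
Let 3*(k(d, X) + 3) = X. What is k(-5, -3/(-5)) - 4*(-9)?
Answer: 166/5 ≈ 33.200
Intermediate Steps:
k(d, X) = -3 + X/3
k(-5, -3/(-5)) - 4*(-9) = (-3 + (-3/(-5))/3) - 4*(-9) = (-3 + (-3*(-⅕))/3) + 36 = (-3 + (⅓)*(⅗)) + 36 = (-3 + ⅕) + 36 = -14/5 + 36 = 166/5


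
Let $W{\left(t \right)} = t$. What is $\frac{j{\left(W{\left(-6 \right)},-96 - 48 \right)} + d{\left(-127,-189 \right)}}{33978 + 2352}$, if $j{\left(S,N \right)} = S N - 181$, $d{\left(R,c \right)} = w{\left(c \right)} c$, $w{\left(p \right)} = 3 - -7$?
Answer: $- \frac{1207}{36330} \approx -0.033223$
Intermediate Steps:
$w{\left(p \right)} = 10$ ($w{\left(p \right)} = 3 + 7 = 10$)
$d{\left(R,c \right)} = 10 c$
$j{\left(S,N \right)} = -181 + N S$ ($j{\left(S,N \right)} = N S - 181 = -181 + N S$)
$\frac{j{\left(W{\left(-6 \right)},-96 - 48 \right)} + d{\left(-127,-189 \right)}}{33978 + 2352} = \frac{\left(-181 + \left(-96 - 48\right) \left(-6\right)\right) + 10 \left(-189\right)}{33978 + 2352} = \frac{\left(-181 - -864\right) - 1890}{36330} = \left(\left(-181 + 864\right) - 1890\right) \frac{1}{36330} = \left(683 - 1890\right) \frac{1}{36330} = \left(-1207\right) \frac{1}{36330} = - \frac{1207}{36330}$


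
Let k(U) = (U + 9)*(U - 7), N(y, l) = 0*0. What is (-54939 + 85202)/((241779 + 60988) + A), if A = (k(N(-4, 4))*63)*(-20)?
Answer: 30263/382147 ≈ 0.079192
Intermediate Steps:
N(y, l) = 0
k(U) = (-7 + U)*(9 + U) (k(U) = (9 + U)*(-7 + U) = (-7 + U)*(9 + U))
A = 79380 (A = ((-63 + 0² + 2*0)*63)*(-20) = ((-63 + 0 + 0)*63)*(-20) = -63*63*(-20) = -3969*(-20) = 79380)
(-54939 + 85202)/((241779 + 60988) + A) = (-54939 + 85202)/((241779 + 60988) + 79380) = 30263/(302767 + 79380) = 30263/382147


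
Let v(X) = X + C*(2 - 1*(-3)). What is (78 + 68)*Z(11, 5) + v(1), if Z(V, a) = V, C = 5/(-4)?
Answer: 6403/4 ≈ 1600.8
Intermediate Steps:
C = -5/4 (C = 5*(-1/4) = -5/4 ≈ -1.2500)
v(X) = -25/4 + X (v(X) = X - 5*(2 - 1*(-3))/4 = X - 5*(2 + 3)/4 = X - 5/4*5 = X - 25/4 = -25/4 + X)
(78 + 68)*Z(11, 5) + v(1) = (78 + 68)*11 + (-25/4 + 1) = 146*11 - 21/4 = 1606 - 21/4 = 6403/4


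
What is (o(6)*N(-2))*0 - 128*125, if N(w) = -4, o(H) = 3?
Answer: -16000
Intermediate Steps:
(o(6)*N(-2))*0 - 128*125 = (3*(-4))*0 - 128*125 = -12*0 - 16000 = 0 - 16000 = -16000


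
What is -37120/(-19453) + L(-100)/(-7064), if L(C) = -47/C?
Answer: 26220653709/13741599200 ≈ 1.9081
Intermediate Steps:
-37120/(-19453) + L(-100)/(-7064) = -37120/(-19453) - 47/(-100)/(-7064) = -37120*(-1/19453) - 47*(-1/100)*(-1/7064) = 37120/19453 + (47/100)*(-1/7064) = 37120/19453 - 47/706400 = 26220653709/13741599200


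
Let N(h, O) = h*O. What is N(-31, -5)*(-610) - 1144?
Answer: -95694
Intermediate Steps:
N(h, O) = O*h
N(-31, -5)*(-610) - 1144 = -5*(-31)*(-610) - 1144 = 155*(-610) - 1144 = -94550 - 1144 = -95694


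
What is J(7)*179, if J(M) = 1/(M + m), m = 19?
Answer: 179/26 ≈ 6.8846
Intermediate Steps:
J(M) = 1/(19 + M) (J(M) = 1/(M + 19) = 1/(19 + M))
J(7)*179 = 179/(19 + 7) = 179/26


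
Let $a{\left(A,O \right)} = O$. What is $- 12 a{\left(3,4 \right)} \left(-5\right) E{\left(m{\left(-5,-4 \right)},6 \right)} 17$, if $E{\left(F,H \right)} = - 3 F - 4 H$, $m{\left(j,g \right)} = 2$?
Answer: $-122400$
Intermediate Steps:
$E{\left(F,H \right)} = - 4 H - 3 F$
$- 12 a{\left(3,4 \right)} \left(-5\right) E{\left(m{\left(-5,-4 \right)},6 \right)} 17 = - 12 \cdot 4 \left(-5\right) \left(\left(-4\right) 6 - 6\right) 17 = - 12 \left(- 20 \left(-24 - 6\right)\right) 17 = - 12 \left(\left(-20\right) \left(-30\right)\right) 17 = \left(-12\right) 600 \cdot 17 = \left(-7200\right) 17 = -122400$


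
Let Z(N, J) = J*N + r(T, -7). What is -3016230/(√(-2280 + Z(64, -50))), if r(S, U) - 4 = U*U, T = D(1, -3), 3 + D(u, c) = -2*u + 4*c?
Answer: 1005410*I*√67/201 ≈ 40943.0*I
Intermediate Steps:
D(u, c) = -3 - 2*u + 4*c (D(u, c) = -3 + (-2*u + 4*c) = -3 - 2*u + 4*c)
T = -17 (T = -3 - 2*1 + 4*(-3) = -3 - 2 - 12 = -17)
r(S, U) = 4 + U² (r(S, U) = 4 + U*U = 4 + U²)
Z(N, J) = 53 + J*N (Z(N, J) = J*N + (4 + (-7)²) = J*N + (4 + 49) = J*N + 53 = 53 + J*N)
-3016230/(√(-2280 + Z(64, -50))) = -3016230/(√(-2280 + (53 - 50*64))) = -3016230/(√(-2280 + (53 - 3200))) = -3016230/(√(-2280 - 3147)) = -3016230/(√(-5427)) = -3016230/(9*I*√67) = -3016230*(-I*√67/603) = -(-1005410)*I*√67/201 = 1005410*I*√67/201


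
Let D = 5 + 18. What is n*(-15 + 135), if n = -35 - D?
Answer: -6960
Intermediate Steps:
D = 23
n = -58 (n = -35 - 1*23 = -35 - 23 = -58)
n*(-15 + 135) = -58*(-15 + 135) = -58*120 = -6960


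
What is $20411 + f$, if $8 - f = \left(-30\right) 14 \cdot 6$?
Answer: $22939$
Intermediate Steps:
$f = 2528$ ($f = 8 - \left(-30\right) 14 \cdot 6 = 8 - \left(-420\right) 6 = 8 - -2520 = 8 + 2520 = 2528$)
$20411 + f = 20411 + 2528 = 22939$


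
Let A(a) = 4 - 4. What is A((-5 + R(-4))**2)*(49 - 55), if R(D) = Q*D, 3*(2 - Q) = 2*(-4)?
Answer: 0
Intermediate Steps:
Q = 14/3 (Q = 2 - 2*(-4)/3 = 2 - 1/3*(-8) = 2 + 8/3 = 14/3 ≈ 4.6667)
R(D) = 14*D/3
A(a) = 0
A((-5 + R(-4))**2)*(49 - 55) = 0*(49 - 55) = 0*(-6) = 0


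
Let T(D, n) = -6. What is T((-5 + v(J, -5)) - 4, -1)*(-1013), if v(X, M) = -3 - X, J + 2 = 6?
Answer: 6078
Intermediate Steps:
J = 4 (J = -2 + 6 = 4)
T((-5 + v(J, -5)) - 4, -1)*(-1013) = -6*(-1013) = 6078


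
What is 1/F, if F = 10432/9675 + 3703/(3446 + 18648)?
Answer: 213759450/266311133 ≈ 0.80267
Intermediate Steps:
F = 266311133/213759450 (F = 10432*(1/9675) + 3703/22094 = 10432/9675 + 3703*(1/22094) = 10432/9675 + 3703/22094 = 266311133/213759450 ≈ 1.2458)
1/F = 1/(266311133/213759450) = 213759450/266311133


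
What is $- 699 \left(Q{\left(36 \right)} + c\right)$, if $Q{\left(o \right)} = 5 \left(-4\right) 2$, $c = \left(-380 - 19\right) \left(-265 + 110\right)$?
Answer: $-43201695$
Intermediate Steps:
$c = 61845$ ($c = \left(-399\right) \left(-155\right) = 61845$)
$Q{\left(o \right)} = -40$ ($Q{\left(o \right)} = \left(-20\right) 2 = -40$)
$- 699 \left(Q{\left(36 \right)} + c\right) = - 699 \left(-40 + 61845\right) = \left(-699\right) 61805 = -43201695$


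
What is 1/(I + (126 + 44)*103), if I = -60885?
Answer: -1/43375 ≈ -2.3055e-5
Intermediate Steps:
1/(I + (126 + 44)*103) = 1/(-60885 + (126 + 44)*103) = 1/(-60885 + 170*103) = 1/(-60885 + 17510) = 1/(-43375) = -1/43375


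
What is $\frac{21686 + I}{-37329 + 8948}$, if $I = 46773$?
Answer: $- \frac{68459}{28381} \approx -2.4121$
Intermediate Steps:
$\frac{21686 + I}{-37329 + 8948} = \frac{21686 + 46773}{-37329 + 8948} = \frac{68459}{-28381} = 68459 \left(- \frac{1}{28381}\right) = - \frac{68459}{28381}$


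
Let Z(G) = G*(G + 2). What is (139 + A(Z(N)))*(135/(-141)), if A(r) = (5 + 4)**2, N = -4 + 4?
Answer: -9900/47 ≈ -210.64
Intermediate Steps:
N = 0
Z(G) = G*(2 + G)
A(r) = 81 (A(r) = 9**2 = 81)
(139 + A(Z(N)))*(135/(-141)) = (139 + 81)*(135/(-141)) = 220*(135*(-1/141)) = 220*(-45/47) = -9900/47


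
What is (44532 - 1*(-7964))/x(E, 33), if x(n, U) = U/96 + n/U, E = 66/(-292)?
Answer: 122630656/787 ≈ 1.5582e+5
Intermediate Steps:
E = -33/146 (E = 66*(-1/292) = -33/146 ≈ -0.22603)
x(n, U) = U/96 + n/U (x(n, U) = U*(1/96) + n/U = U/96 + n/U)
(44532 - 1*(-7964))/x(E, 33) = (44532 - 1*(-7964))/((1/96)*33 - 33/146/33) = (44532 + 7964)/(11/32 - 33/146*1/33) = 52496/(11/32 - 1/146) = 52496/(787/2336) = 52496*(2336/787) = 122630656/787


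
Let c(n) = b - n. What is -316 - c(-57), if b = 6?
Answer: -379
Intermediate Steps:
c(n) = 6 - n
-316 - c(-57) = -316 - (6 - 1*(-57)) = -316 - (6 + 57) = -316 - 1*63 = -316 - 63 = -379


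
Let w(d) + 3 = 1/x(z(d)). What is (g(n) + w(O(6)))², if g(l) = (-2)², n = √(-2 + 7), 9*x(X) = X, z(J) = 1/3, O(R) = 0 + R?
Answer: 784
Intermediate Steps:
O(R) = R
z(J) = ⅓
x(X) = X/9
n = √5 ≈ 2.2361
g(l) = 4
w(d) = 24 (w(d) = -3 + 1/((⅑)*(⅓)) = -3 + 1/(1/27) = -3 + 27 = 24)
(g(n) + w(O(6)))² = (4 + 24)² = 28² = 784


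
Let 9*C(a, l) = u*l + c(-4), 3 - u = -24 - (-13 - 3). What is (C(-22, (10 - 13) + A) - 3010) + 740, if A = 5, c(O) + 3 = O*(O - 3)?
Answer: -20383/9 ≈ -2264.8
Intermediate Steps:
c(O) = -3 + O*(-3 + O) (c(O) = -3 + O*(O - 3) = -3 + O*(-3 + O))
u = 11 (u = 3 - (-24 - (-13 - 3)) = 3 - (-24 - 1*(-16)) = 3 - (-24 + 16) = 3 - 1*(-8) = 3 + 8 = 11)
C(a, l) = 25/9 + 11*l/9 (C(a, l) = (11*l + (-3 + (-4)**2 - 3*(-4)))/9 = (11*l + (-3 + 16 + 12))/9 = (11*l + 25)/9 = (25 + 11*l)/9 = 25/9 + 11*l/9)
(C(-22, (10 - 13) + A) - 3010) + 740 = ((25/9 + 11*((10 - 13) + 5)/9) - 3010) + 740 = ((25/9 + 11*(-3 + 5)/9) - 3010) + 740 = ((25/9 + (11/9)*2) - 3010) + 740 = ((25/9 + 22/9) - 3010) + 740 = (47/9 - 3010) + 740 = -27043/9 + 740 = -20383/9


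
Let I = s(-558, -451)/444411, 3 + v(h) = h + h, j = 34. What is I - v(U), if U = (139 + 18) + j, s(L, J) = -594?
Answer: -1701337/4489 ≈ -379.00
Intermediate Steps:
U = 191 (U = (139 + 18) + 34 = 157 + 34 = 191)
v(h) = -3 + 2*h (v(h) = -3 + (h + h) = -3 + 2*h)
I = -6/4489 (I = -594/444411 = -594*1/444411 = -6/4489 ≈ -0.0013366)
I - v(U) = -6/4489 - (-3 + 2*191) = -6/4489 - (-3 + 382) = -6/4489 - 1*379 = -6/4489 - 379 = -1701337/4489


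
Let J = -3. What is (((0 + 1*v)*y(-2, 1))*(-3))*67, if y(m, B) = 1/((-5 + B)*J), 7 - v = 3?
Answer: -67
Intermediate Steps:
v = 4 (v = 7 - 1*3 = 7 - 3 = 4)
y(m, B) = -1/(3*(-5 + B)) (y(m, B) = 1/((-5 + B)*(-3)) = -1/3/(-5 + B) = -1/(3*(-5 + B)))
(((0 + 1*v)*y(-2, 1))*(-3))*67 = (((0 + 1*4)*(-1/(-15 + 3*1)))*(-3))*67 = (((0 + 4)*(-1/(-15 + 3)))*(-3))*67 = ((4*(-1/(-12)))*(-3))*67 = ((4*(-1*(-1/12)))*(-3))*67 = ((4*(1/12))*(-3))*67 = ((1/3)*(-3))*67 = -1*67 = -67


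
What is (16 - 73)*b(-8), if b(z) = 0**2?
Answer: 0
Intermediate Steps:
b(z) = 0
(16 - 73)*b(-8) = (16 - 73)*0 = -57*0 = 0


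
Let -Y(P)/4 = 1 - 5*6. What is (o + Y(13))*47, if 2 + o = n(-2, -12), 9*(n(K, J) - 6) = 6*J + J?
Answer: 15604/3 ≈ 5201.3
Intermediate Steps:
n(K, J) = 6 + 7*J/9 (n(K, J) = 6 + (6*J + J)/9 = 6 + (7*J)/9 = 6 + 7*J/9)
o = -16/3 (o = -2 + (6 + (7/9)*(-12)) = -2 + (6 - 28/3) = -2 - 10/3 = -16/3 ≈ -5.3333)
Y(P) = 116 (Y(P) = -4*(1 - 5*6) = -4*(1 - 30) = -4*(-29) = 116)
(o + Y(13))*47 = (-16/3 + 116)*47 = (332/3)*47 = 15604/3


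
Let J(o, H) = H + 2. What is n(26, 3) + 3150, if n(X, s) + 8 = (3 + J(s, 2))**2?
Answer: 3191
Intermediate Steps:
J(o, H) = 2 + H
n(X, s) = 41 (n(X, s) = -8 + (3 + (2 + 2))**2 = -8 + (3 + 4)**2 = -8 + 7**2 = -8 + 49 = 41)
n(26, 3) + 3150 = 41 + 3150 = 3191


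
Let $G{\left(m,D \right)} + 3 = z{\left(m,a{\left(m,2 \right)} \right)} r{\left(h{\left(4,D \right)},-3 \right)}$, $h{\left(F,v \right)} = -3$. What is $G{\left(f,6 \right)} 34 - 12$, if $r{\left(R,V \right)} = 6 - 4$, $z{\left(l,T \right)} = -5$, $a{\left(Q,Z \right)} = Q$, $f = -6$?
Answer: $-454$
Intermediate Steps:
$r{\left(R,V \right)} = 2$ ($r{\left(R,V \right)} = 6 - 4 = 2$)
$G{\left(m,D \right)} = -13$ ($G{\left(m,D \right)} = -3 - 10 = -13$)
$G{\left(f,6 \right)} 34 - 12 = \left(-13\right) 34 - 12 = -442 - 12 = -454$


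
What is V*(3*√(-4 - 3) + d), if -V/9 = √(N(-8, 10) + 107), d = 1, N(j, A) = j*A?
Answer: -27*√3 - 81*I*√21 ≈ -46.765 - 371.19*I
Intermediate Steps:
N(j, A) = A*j
V = -27*√3 (V = -9*√(10*(-8) + 107) = -9*√(-80 + 107) = -27*√3 ≈ -46.765)
V*(3*√(-4 - 3) + d) = (-27*√3)*(3*√(-4 - 3) + 1) = (-27*√3)*(3*√(-7) + 1) = (-27*√3)*(3*(I*√7) + 1) = (-27*√3)*(3*I*√7 + 1) = (-27*√3)*(1 + 3*I*√7) = -27*√3*(1 + 3*I*√7)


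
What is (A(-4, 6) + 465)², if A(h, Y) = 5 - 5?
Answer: 216225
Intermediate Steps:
A(h, Y) = 0
(A(-4, 6) + 465)² = (0 + 465)² = 465² = 216225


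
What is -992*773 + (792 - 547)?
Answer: -766571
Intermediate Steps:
-992*773 + (792 - 547) = -766816 + 245 = -766571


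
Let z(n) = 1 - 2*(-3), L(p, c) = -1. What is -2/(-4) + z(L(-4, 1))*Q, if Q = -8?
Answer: -111/2 ≈ -55.500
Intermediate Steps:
z(n) = 7 (z(n) = 1 + 6 = 7)
-2/(-4) + z(L(-4, 1))*Q = -2/(-4) + 7*(-8) = -2*(-1/4) - 56 = 1/2 - 56 = -111/2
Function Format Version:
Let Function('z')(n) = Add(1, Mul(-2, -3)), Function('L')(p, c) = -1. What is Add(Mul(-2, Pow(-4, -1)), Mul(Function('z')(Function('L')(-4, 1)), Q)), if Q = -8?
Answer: Rational(-111, 2) ≈ -55.500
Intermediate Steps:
Function('z')(n) = 7 (Function('z')(n) = Add(1, 6) = 7)
Add(Mul(-2, Pow(-4, -1)), Mul(Function('z')(Function('L')(-4, 1)), Q)) = Add(Mul(-2, Pow(-4, -1)), Mul(7, -8)) = Add(Mul(-2, Rational(-1, 4)), -56) = Add(Rational(1, 2), -56) = Rational(-111, 2)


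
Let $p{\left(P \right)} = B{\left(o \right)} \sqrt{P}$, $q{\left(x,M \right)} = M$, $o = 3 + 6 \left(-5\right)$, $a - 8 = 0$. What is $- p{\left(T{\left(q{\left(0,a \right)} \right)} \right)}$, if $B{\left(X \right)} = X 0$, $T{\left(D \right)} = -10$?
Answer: $0$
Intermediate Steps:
$a = 8$ ($a = 8 + 0 = 8$)
$o = -27$ ($o = 3 - 30 = -27$)
$B{\left(X \right)} = 0$
$p{\left(P \right)} = 0$ ($p{\left(P \right)} = 0 \sqrt{P} = 0$)
$- p{\left(T{\left(q{\left(0,a \right)} \right)} \right)} = \left(-1\right) 0 = 0$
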